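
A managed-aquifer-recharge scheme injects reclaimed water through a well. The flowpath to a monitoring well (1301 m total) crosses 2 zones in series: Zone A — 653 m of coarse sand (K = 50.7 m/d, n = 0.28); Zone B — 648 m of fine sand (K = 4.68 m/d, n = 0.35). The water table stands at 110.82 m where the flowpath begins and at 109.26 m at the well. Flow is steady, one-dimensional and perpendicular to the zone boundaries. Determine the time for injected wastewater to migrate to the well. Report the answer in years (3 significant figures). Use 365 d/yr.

Total head drop ΔH = 110.82 − 109.26 = 1.56 m
Steady 1-D flow in series ⇒ the Darcy flux q is identical in every zone and the zone head losses add (resistances L/K in series).
Σ(L/K) = 653/50.7 + 648/4.68 = 12.88 + 138.5 = 151.3 d
q = ΔH / Σ(L/K) = 1.56 / 151.3 = 0.01031 m/d (same in every zone)
Zone A: v = q/n = 0.01031/0.28 = 0.03681 m/d → t_A = 653/0.03681 = 17740 d
Zone B: v = q/n = 0.01031/0.35 = 0.02945 m/d → t_B = 648/0.02945 = 22000 d
Total t = 17740 + 22000 = 39740 d
   = 39740 / 365 = 109 yr

109 years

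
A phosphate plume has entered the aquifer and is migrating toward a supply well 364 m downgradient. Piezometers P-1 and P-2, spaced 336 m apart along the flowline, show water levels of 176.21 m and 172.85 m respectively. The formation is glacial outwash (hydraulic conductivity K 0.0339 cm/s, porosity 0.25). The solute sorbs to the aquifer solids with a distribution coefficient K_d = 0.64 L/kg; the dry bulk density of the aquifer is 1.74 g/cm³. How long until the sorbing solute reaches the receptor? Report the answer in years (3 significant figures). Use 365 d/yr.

Hydraulic gradient i = (176.21 − 172.85) / 336 = 3.36 / 336 = 0.01000
K = 0.0339 cm/s × 864 = 29.29 m/d
q = Ki = 29.29 × 0.01000 = 0.2929 m/d
v = Ki/n = 29.29·0.01000/0.25 = 1.172 m/d
Retardation R = 1 + ρ_b·K_d/n = 1 + 1.74×0.64/0.25 = 5.454
Contaminant velocity v_c = v/R = 1.172/5.454 = 0.2148 m/d
t = L/v_c = 364/0.2148 = 1695 d
   = 1695/365 = 4.64 yr

4.64 years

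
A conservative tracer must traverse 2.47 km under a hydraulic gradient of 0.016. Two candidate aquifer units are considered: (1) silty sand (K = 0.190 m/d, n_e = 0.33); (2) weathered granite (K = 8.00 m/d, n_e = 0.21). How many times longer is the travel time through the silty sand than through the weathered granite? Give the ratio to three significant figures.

Unit 1 (silty sand): v = 0.190×0.016/0.33 = 0.009212 m/d, t = 2470/0.009212 = 268100 d
Unit 2 (weathered granite): v = 8.00×0.016/0.21 = 0.6095 m/d, t = 2470/0.6095 = 4052 d
t(silty sand) / t(weathered granite) = 268100/4052 = 66.2

66.2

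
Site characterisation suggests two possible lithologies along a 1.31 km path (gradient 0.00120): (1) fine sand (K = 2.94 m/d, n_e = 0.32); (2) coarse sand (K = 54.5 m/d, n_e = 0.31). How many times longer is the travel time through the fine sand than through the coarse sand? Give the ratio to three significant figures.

19.1

Unit 1 (fine sand): v = 2.94×0.0012/0.32 = 0.01102 m/d, t = 1310/0.01102 = 118800 d
Unit 2 (coarse sand): v = 54.5×0.0012/0.31 = 0.2110 m/d, t = 1310/0.2110 = 6209 d
t(fine sand) / t(coarse sand) = 118800/6209 = 19.1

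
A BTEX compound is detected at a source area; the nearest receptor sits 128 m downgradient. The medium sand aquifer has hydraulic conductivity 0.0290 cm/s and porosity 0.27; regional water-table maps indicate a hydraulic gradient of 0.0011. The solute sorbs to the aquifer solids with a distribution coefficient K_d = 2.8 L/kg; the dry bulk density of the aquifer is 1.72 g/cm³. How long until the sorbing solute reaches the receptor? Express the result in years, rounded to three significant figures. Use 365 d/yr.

64.7 years

K = 0.0290 cm/s × 864 = 25.06 m/d
Specific discharge q = 25.06 × 0.0011 = 0.02756 m/d
Seepage velocity v = q / n = 0.02756 / 0.27 = 0.1021 m/d
Retardation R = 1 + ρ_b·K_d/n = 1 + 1.72×2.8/0.27 = 18.84
Contaminant velocity v_c = v/R = 0.1021/18.84 = 0.005419 m/d
t = L/v_c = 128/0.005419 = 23620 d
   = 23620/365 = 64.7 yr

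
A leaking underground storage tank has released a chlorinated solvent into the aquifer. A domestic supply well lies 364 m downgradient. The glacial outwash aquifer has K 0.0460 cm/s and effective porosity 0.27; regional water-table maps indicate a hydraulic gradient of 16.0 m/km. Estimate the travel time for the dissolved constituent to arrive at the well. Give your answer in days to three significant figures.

K = 0.0460 cm/s × 864 = 39.74 m/d
q = Ki = 39.74 × 0.016 = 0.6359 m/d
v = Ki/n = 39.74·0.016/0.27 = 2.355 m/d
t = L / v = 364 / 2.355 = 154.6 d

155 days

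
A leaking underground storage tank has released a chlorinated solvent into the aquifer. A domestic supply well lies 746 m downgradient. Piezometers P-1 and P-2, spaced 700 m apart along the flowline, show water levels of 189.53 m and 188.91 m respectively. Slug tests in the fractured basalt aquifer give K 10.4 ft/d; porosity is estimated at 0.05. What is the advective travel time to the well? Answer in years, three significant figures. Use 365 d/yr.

36.4 years

Hydraulic gradient i = (189.53 − 188.91) / 700 = 0.62 / 700 = 8.857e-4
K = 10.4 ft/d × 0.3048 = 3.170 m/d
Specific discharge q = 3.170 × 8.857e-4 = 0.002808 m/d
Average linear velocity = 0.002808 / 0.05 = 0.05615 m/d
t = L / v = 746 / 0.05615 = 13290 d
   = 13290 / 365 = 36.4 yr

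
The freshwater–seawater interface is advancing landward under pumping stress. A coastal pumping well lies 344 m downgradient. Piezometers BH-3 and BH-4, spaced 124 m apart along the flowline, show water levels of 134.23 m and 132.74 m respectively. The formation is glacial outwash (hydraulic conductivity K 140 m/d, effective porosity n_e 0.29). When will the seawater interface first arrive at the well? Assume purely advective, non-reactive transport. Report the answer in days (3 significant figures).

Hydraulic gradient i = (134.23 − 132.74) / 124 = 1.49 / 124 = 0.01202
q = Ki = 140 × 0.01202 = 1.682 m/d
v = Ki/n = 140·0.01202/0.29 = 5.801 m/d
t = L / v = 344 / 5.801 = 59.30 d

59.3 days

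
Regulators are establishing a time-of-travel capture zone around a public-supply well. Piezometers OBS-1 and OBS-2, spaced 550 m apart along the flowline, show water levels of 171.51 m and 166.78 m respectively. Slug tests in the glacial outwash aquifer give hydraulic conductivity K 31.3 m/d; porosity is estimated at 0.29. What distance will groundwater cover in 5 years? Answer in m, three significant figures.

1690 m

Hydraulic gradient i = (171.51 − 166.78) / 550 = 4.73 / 550 = 0.008600
Darcy flux q = K·i = 31.3 × 0.008600 = 0.2692 m/d
v_s = q/n_e = 0.2692/0.29 = 0.9282 m/d
T = 5 yr × 365 = 1825 d
L = v × T = 0.9282 × 1825 = 1694 m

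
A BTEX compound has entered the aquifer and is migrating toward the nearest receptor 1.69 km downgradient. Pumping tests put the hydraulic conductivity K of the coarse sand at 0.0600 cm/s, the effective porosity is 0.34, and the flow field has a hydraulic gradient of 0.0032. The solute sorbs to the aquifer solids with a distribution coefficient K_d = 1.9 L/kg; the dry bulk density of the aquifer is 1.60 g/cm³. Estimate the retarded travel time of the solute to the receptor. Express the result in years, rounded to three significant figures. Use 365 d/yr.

K = 0.0600 cm/s × 864 = 51.84 m/d
Darcy flux q = K·i = 51.84 × 0.0032 = 0.1659 m/d
Average linear velocity = 0.1659 / 0.34 = 0.4879 m/d
Retardation R = 1 + ρ_b·K_d/n = 1 + 1.60×1.9/0.34 = 9.941
Contaminant velocity v_c = v/R = 0.4879/9.941 = 0.04908 m/d
L = 1.69 km = 1690 m
t = L/v_c = 1690/0.04908 = 34430 d
   = 34430/365 = 94.3 yr

94.3 years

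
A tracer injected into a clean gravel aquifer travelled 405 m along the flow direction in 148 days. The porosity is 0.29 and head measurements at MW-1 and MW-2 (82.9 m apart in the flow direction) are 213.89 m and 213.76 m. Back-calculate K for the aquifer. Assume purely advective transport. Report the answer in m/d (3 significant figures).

Hydraulic gradient i = (213.89 − 213.76) / 82.9 = 0.13 / 82.9 = 0.001568
v = L / t = 405 / 148 = 2.736 m/d
K = v · n / i = 2.736 × 0.29 / 0.001568 = 506 m/d

506 m/d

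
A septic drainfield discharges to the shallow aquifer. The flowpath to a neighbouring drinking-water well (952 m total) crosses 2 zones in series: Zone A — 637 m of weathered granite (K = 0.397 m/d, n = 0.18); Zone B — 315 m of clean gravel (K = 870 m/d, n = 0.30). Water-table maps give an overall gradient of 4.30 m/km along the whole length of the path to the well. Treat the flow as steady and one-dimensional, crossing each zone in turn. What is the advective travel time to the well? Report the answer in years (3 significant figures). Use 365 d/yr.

225 years

Continuity: the same q passes through each zone, so ΔH = q·Σ(L_j/K_j) — the zones act as resistances in series.
Σ(L/K) = 637/0.397 + 315/870 = 1605 + 0.3621 = 1605 d
K_eq = L_total / Σ(L/K) = 952 / 1605 = 0.5932 m/d
q = K_eq · i = 0.5932 × 0.0043 = 0.002551 m/d (same in every zone)
Zone A: v = q/n = 0.002551/0.18 = 0.01417 m/d → t_A = 637/0.01417 = 44950 d
Zone B: v = q/n = 0.002551/0.30 = 0.008502 m/d → t_B = 315/0.008502 = 37050 d
Total t = 44950 + 37050 = 82000 d
   = 82000 / 365 = 225 yr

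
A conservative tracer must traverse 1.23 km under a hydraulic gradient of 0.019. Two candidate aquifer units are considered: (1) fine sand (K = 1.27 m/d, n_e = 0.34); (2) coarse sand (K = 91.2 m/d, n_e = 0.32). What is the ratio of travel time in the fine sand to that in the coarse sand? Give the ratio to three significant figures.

76.3

Unit 1 (fine sand): v = 1.27×0.019/0.34 = 0.07097 m/d, t = 1230/0.07097 = 17330 d
Unit 2 (coarse sand): v = 91.2×0.019/0.32 = 5.415 m/d, t = 1230/5.415 = 227.1 d
t(fine sand) / t(coarse sand) = 17330/227.1 = 76.3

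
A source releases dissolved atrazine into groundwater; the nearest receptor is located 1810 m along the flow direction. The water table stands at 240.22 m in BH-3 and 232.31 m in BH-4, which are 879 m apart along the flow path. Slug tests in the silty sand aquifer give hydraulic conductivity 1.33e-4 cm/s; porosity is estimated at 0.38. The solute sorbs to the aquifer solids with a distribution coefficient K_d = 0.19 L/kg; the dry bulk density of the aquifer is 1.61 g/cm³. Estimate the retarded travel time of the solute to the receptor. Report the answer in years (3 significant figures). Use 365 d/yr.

3290 years

Hydraulic gradient i = (240.22 − 232.31) / 879 = 7.91 / 879 = 0.008999
K = 1.33e-4 cm/s × 864 = 0.1149 m/d
q = Ki = 0.1149 × 0.008999 = 0.001034 m/d
Seepage velocity v = q / n = 0.001034 / 0.38 = 0.002721 m/d
Retardation R = 1 + ρ_b·K_d/n = 1 + 1.61×0.19/0.38 = 1.805
Contaminant velocity v_c = v/R = 0.002721/1.805 = 0.001508 m/d
t = L/v_c = 1810/0.001508 = 1.201e6 d
   = 1.201e6/365 = 3290 yr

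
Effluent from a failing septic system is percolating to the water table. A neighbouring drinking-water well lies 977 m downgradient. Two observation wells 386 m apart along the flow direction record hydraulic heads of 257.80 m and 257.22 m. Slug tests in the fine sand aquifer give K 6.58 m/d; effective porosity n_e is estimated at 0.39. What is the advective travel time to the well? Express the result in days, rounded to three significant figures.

38500 days

Hydraulic gradient i = (257.80 − 257.22) / 386 = 0.58 / 386 = 0.001503
Darcy flux q = K·i = 6.58 × 0.001503 = 0.009887 m/d
Seepage velocity v = q / n = 0.009887 / 0.39 = 0.02535 m/d
t = L / v = 977 / 0.02535 = 38540 d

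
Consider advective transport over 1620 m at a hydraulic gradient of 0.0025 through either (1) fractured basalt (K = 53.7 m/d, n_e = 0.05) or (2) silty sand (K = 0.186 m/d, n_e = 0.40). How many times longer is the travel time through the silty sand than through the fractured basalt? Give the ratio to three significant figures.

Unit 1 (fractured basalt): v = 53.7×0.0025/0.05 = 2.685 m/d, t = 1620/2.685 = 603.4 d
Unit 2 (silty sand): v = 0.186×0.0025/0.40 = 0.001163 m/d, t = 1620/0.001163 = 1.394e6 d
t(silty sand) / t(fractured basalt) = 1.394e6/603.4 = 2310

2310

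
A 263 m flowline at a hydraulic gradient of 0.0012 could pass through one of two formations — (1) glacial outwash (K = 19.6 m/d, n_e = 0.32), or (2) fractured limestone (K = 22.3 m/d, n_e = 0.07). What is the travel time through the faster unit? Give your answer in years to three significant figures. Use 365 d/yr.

1.88 years

Unit 1 (glacial outwash): v = 19.6×0.0012/0.32 = 0.07350 m/d, t = 263/0.07350 = 3578 d
Unit 2 (fractured limestone): v = 22.3×0.0012/0.07 = 0.3823 m/d, t = 263/0.3823 = 688.0 d
Faster: 688.0 d / 365 = 1.88 yr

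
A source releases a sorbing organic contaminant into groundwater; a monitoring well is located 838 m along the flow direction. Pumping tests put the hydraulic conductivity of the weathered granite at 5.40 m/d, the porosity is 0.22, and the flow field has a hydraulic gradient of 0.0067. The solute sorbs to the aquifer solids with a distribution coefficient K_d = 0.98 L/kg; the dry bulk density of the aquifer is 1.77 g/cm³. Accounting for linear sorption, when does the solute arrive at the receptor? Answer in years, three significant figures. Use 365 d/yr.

124 years

Specific discharge q = 5.40 × 0.0067 = 0.03618 m/d
v_s = q/n_e = 0.03618/0.22 = 0.1645 m/d
Retardation R = 1 + ρ_b·K_d/n = 1 + 1.77×0.98/0.22 = 8.885
Contaminant velocity v_c = v/R = 0.1645/8.885 = 0.01851 m/d
t = L/v_c = 838/0.01851 = 45270 d
   = 45270/365 = 124 yr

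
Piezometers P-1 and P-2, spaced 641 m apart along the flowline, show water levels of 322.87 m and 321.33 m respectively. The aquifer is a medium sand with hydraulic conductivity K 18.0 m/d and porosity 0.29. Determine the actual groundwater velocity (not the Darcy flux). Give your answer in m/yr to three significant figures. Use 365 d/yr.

Hydraulic gradient i = (322.87 − 321.33) / 641 = 1.54 / 641 = 0.002402
Specific discharge q = 18.0 × 0.002402 = 0.04324 m/d
Average linear velocity = 0.04324 / 0.29 = 0.1491 m/d
   = 0.1491 × 365 = 54.4 m/yr

54.4 m/yr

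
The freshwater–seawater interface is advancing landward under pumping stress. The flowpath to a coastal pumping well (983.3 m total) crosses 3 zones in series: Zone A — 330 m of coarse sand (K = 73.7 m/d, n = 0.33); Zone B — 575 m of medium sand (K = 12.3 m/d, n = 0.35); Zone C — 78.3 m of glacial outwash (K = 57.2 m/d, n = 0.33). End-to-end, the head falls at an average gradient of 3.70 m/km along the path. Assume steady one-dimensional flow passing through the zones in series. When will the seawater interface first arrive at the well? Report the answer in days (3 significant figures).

Continuity: the same q passes through each zone, so ΔH = q·Σ(L_j/K_j) — the zones act as resistances in series.
Σ(L/K) = 330/73.7 + 575/12.3 + 78.3/57.2 = 4.478 + 46.75 + 1.369 = 52.59 d
K_eq = L_total / Σ(L/K) = 983.3 / 52.59 = 18.70 m/d
q = K_eq · i = 18.70 × 0.0037 = 0.06917 m/d (same in every zone)
Zone A: v = q/n = 0.06917/0.33 = 0.2096 m/d → t_A = 330/0.2096 = 1574 d
Zone B: v = q/n = 0.06917/0.35 = 0.1976 m/d → t_B = 575/0.1976 = 2909 d
Zone C: v = q/n = 0.06917/0.33 = 0.2096 m/d → t_C = 78.3/0.2096 = 373.5 d
Total t = 1574 + 2909 + 373.5 = 4857 d

4860 days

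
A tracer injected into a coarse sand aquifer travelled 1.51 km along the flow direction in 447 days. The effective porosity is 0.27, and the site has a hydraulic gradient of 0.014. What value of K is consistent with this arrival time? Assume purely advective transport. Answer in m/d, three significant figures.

65.1 m/d

L = 1.51 km = 1510 m
v = L / t = 1510 / 447 = 3.378 m/d
K = v · n / i = 3.378 × 0.27 / 0.014 = 65.1 m/d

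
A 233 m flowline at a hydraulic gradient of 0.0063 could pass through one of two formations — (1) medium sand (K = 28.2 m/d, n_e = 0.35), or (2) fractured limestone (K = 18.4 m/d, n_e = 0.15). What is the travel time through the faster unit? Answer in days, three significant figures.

302 days

Unit 1 (medium sand): v = 28.2×0.0063/0.35 = 0.5076 m/d, t = 233/0.5076 = 459.0 d
Unit 2 (fractured limestone): v = 18.4×0.0063/0.15 = 0.7728 m/d, t = 233/0.7728 = 301.5 d
Faster unit: t = 302 d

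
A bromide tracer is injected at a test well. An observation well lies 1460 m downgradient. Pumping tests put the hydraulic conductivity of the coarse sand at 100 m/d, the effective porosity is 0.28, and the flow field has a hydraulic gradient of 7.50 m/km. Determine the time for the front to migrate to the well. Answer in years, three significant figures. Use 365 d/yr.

1.49 years

q = Ki = 100 × 0.0075 = 0.7500 m/d
Seepage velocity v = q / n = 0.7500 / 0.28 = 2.679 m/d
t = L / v = 1460 / 2.679 = 545.1 d
   = 545.1 / 365 = 1.49 yr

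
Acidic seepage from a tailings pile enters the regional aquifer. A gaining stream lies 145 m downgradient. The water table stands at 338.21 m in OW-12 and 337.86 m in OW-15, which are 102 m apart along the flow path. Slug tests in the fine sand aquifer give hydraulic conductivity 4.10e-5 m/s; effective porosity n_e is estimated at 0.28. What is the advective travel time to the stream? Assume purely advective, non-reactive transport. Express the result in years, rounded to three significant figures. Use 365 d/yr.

9.15 years

Hydraulic gradient i = (338.21 − 337.86) / 102 = 0.35 / 102 = 0.003431
K = 4.10e-5 m/s × 86400 s/d = 3.542 m/d
Specific discharge q = 3.542 × 0.003431 = 0.01216 m/d
v = Ki/n = 3.542·0.003431/0.28 = 0.04341 m/d
t = L / v = 145 / 0.04341 = 3340 d
   = 3340 / 365 = 9.15 yr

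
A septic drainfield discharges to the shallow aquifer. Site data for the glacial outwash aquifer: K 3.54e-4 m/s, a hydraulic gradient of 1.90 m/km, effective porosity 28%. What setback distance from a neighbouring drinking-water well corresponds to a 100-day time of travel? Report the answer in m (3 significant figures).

K = 3.54e-4 m/s × 86400 s/d = 30.59 m/d
Specific discharge q = 30.59 × 0.0019 = 0.05811 m/d
v_s = q/n_e = 0.05811/0.28 = 0.2075 m/d
L = v × T = 0.2075 × 100 = 20.75 m

20.8 m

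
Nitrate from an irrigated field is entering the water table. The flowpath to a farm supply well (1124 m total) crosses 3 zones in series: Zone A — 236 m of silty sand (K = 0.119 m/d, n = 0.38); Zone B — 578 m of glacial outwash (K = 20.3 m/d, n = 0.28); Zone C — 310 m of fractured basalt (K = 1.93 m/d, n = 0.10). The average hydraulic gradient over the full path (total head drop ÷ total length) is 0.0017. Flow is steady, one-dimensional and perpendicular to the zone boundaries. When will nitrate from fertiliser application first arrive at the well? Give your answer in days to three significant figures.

Continuity: the same q passes through each zone, so ΔH = q·Σ(L_j/K_j) — the zones act as resistances in series.
Σ(L/K) = 236/0.119 + 578/20.3 + 310/1.93 = 1983 + 28.47 + 160.6 = 2172 d
K_eq = L_total / Σ(L/K) = 1124 / 2172 = 0.5174 m/d
q = K_eq · i = 0.5174 × 0.0017 = 8.796e-4 m/d (same in every zone)
Zone A: v = q/n = 8.796e-4/0.38 = 0.002315 m/d → t_A = 236/0.002315 = 102000 d
Zone B: v = q/n = 8.796e-4/0.28 = 0.003142 m/d → t_B = 578/0.003142 = 184000 d
Zone C: v = q/n = 8.796e-4/0.10 = 0.008796 m/d → t_C = 310/0.008796 = 35240 d
Total t = 102000 + 184000 + 35240 = 321200 d

321000 days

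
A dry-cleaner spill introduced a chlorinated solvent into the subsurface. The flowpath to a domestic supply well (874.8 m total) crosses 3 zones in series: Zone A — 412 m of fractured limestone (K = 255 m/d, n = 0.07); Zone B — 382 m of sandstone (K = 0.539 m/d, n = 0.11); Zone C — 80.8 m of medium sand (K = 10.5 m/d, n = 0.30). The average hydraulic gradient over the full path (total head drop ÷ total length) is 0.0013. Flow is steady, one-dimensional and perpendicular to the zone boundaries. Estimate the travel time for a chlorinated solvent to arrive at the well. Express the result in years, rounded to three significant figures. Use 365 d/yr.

165 years

Steady 1-D flow in series ⇒ the Darcy flux q is identical in every zone and the zone head losses add (resistances L/K in series).
Σ(L/K) = 412/255 + 382/0.539 + 80.8/10.5 = 1.616 + 708.7 + 7.695 = 718.0 d
K_eq = L_total / Σ(L/K) = 874.8 / 718.0 = 1.218 m/d
q = K_eq · i = 1.218 × 0.0013 = 0.001584 m/d (same in every zone)
Zone A: v = q/n = 0.001584/0.07 = 0.02263 m/d → t_A = 412/0.02263 = 18210 d
Zone B: v = q/n = 0.001584/0.11 = 0.01440 m/d → t_B = 382/0.01440 = 26530 d
Zone C: v = q/n = 0.001584/0.30 = 0.005279 m/d → t_C = 80.8/0.005279 = 15300 d
Total t = 18210 + 26530 + 15300 = 60040 d
   = 60040 / 365 = 165 yr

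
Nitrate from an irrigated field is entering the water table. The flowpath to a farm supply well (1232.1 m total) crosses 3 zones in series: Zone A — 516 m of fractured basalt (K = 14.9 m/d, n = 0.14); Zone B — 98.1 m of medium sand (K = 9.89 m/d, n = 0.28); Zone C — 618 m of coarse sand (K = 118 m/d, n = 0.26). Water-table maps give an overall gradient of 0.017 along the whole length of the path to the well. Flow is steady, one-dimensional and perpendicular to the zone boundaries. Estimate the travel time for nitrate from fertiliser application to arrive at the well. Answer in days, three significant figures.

Continuity: the same q passes through each zone, so ΔH = q·Σ(L_j/K_j) — the zones act as resistances in series.
Σ(L/K) = 516/14.9 + 98.1/9.89 + 618/118 = 34.63 + 9.919 + 5.237 = 49.79 d
K_eq = L_total / Σ(L/K) = 1232.1 / 49.79 = 24.75 m/d
q = K_eq · i = 24.75 × 0.017 = 0.4207 m/d (same in every zone)
Zone A: v = q/n = 0.4207/0.14 = 3.005 m/d → t_A = 516/3.005 = 171.7 d
Zone B: v = q/n = 0.4207/0.28 = 1.503 m/d → t_B = 98.1/1.503 = 65.29 d
Zone C: v = q/n = 0.4207/0.26 = 1.618 m/d → t_C = 618/1.618 = 381.9 d
Total t = 171.7 + 65.29 + 381.9 = 618.9 d

619 days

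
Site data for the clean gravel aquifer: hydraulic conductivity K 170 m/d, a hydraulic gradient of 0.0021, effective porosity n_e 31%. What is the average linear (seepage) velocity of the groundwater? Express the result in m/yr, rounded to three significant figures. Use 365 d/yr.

420 m/yr

Darcy flux q = K·i = 170 × 0.0021 = 0.3570 m/d
Average linear velocity = 0.3570 / 0.31 = 1.152 m/d
   = 1.152 × 365 = 420 m/yr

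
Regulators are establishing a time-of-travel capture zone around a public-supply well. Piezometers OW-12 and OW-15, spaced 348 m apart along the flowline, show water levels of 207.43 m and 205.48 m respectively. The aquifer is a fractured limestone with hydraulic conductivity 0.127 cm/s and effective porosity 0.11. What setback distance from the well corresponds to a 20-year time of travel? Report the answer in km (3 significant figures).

40.8 km

Hydraulic gradient i = (207.43 − 205.48) / 348 = 1.95 / 348 = 0.005603
K = 0.127 cm/s × 864 = 109.7 m/d
Specific discharge q = 109.7 × 0.005603 = 0.6149 m/d
Seepage velocity v = q / n = 0.6149 / 0.11 = 5.590 m/d
T = 20 yr × 365 = 7300 d
L = v × T = 5.590 × 7300 = 40800 m
   = 40.8 km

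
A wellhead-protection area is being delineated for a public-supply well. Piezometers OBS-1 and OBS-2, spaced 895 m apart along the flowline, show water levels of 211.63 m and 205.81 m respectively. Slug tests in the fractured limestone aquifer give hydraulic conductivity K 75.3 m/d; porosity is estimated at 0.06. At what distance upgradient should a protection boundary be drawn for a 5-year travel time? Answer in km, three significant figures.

14.9 km

Hydraulic gradient i = (211.63 − 205.81) / 895 = 5.82 / 895 = 0.006503
q = Ki = 75.3 × 0.006503 = 0.4897 m/d
v = Ki/n = 75.3·0.006503/0.06 = 8.161 m/d
T = 5 yr × 365 = 1825 d
L = v × T = 8.161 × 1825 = 14890 m
   = 14.9 km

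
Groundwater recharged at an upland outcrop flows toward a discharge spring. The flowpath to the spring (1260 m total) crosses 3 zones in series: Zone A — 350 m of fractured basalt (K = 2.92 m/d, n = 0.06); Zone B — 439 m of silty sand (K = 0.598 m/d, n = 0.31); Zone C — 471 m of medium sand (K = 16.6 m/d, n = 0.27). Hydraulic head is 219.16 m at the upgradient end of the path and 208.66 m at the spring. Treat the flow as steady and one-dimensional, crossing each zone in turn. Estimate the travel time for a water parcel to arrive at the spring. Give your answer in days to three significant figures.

Total head drop ΔH = 219.16 − 208.66 = 10.50 m
Steady 1-D flow in series ⇒ the Darcy flux q is identical in every zone and the zone head losses add (resistances L/K in series).
Σ(L/K) = 350/2.92 + 439/0.598 + 471/16.6 = 119.9 + 734.1 + 28.37 = 882.4 d
q = ΔH / Σ(L/K) = 10.50 / 882.4 = 0.01190 m/d (same in every zone)
Zone A: v = q/n = 0.01190/0.06 = 0.1983 m/d → t_A = 350/0.1983 = 1765 d
Zone B: v = q/n = 0.01190/0.31 = 0.03839 m/d → t_B = 439/0.03839 = 11440 d
Zone C: v = q/n = 0.01190/0.27 = 0.04407 m/d → t_C = 471/0.04407 = 10690 d
Total t = 1765 + 11440 + 10690 = 23890 d

23900 days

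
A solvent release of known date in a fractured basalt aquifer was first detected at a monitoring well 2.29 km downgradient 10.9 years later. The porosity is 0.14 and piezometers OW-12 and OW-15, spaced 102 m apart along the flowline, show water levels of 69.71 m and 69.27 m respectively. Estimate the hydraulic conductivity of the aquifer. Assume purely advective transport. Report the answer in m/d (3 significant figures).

Hydraulic gradient i = (69.71 − 69.27) / 102 = 0.44 / 102 = 0.004314
t = 10.9 years = 3979 d
L = 2.29 km = 2290 m
v = L / t = 2290 / 3979 = 0.5756 m/d
K = v · n / i = 0.5756 × 0.14 / 0.004314 = 18.7 m/d

18.7 m/d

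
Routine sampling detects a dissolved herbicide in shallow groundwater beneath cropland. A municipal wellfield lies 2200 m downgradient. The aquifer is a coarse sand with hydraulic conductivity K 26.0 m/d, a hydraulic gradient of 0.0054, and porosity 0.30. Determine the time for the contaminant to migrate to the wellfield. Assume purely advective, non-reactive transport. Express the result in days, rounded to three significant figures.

4700 days

Specific discharge q = 26.0 × 0.0054 = 0.1404 m/d
v_s = q/n_e = 0.1404/0.30 = 0.4680 m/d
t = L / v = 2200 / 0.4680 = 4701 d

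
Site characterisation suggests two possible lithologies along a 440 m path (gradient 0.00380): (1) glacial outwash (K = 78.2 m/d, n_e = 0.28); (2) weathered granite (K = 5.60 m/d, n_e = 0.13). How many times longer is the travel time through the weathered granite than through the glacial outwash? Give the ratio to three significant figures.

Unit 1 (glacial outwash): v = 78.2×0.0038/0.28 = 1.061 m/d, t = 440/1.061 = 414.6 d
Unit 2 (weathered granite): v = 5.60×0.0038/0.13 = 0.1637 m/d, t = 440/0.1637 = 2688 d
t(weathered granite) / t(glacial outwash) = 2688/414.6 = 6.48

6.48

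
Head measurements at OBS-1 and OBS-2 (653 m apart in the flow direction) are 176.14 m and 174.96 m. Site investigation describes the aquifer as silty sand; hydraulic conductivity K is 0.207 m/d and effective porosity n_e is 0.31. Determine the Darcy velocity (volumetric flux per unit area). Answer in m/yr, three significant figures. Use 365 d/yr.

0.137 m/yr

Hydraulic gradient i = (176.14 − 174.96) / 653 = 1.18 / 653 = 0.001807
Specific discharge q = 0.207 × 0.001807 = 3.741e-4 m/d
   = 3.741e-4 × 365 = 0.137 m/yr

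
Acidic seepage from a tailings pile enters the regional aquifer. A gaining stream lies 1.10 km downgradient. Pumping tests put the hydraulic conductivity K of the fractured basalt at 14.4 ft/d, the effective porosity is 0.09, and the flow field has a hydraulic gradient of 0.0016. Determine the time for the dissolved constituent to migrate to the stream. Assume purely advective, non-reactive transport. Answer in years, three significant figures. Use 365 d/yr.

K = 14.4 ft/d × 0.3048 = 4.389 m/d
Darcy flux q = K·i = 4.389 × 0.0016 = 0.007023 m/d
v = Ki/n = 4.389·0.0016/0.09 = 0.07803 m/d
L = 1.10 km = 1100 m
t = L / v = 1100 / 0.07803 = 14100 d
   = 14100 / 365 = 38.6 yr

38.6 years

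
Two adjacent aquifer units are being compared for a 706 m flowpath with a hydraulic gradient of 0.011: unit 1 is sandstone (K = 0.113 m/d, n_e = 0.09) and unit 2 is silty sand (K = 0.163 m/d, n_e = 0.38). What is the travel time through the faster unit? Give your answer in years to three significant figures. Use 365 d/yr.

140 years

Unit 1 (sandstone): v = 0.113×0.011/0.09 = 0.01381 m/d, t = 706/0.01381 = 51120 d
Unit 2 (silty sand): v = 0.163×0.011/0.38 = 0.004718 m/d, t = 706/0.004718 = 149600 d
Faster: 51120 d / 365 = 140 yr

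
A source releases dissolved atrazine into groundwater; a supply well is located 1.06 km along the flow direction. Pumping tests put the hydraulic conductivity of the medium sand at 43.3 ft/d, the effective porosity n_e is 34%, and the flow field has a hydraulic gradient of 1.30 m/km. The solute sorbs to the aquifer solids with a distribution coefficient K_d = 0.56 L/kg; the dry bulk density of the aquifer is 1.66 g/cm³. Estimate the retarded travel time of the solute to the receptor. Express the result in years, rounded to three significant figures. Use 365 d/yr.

215 years

K = 43.3 ft/d × 0.3048 = 13.20 m/d
Darcy flux q = K·i = 13.20 × 0.0013 = 0.01716 m/d
v = Ki/n = 13.20·0.0013/0.34 = 0.05046 m/d
Retardation R = 1 + ρ_b·K_d/n = 1 + 1.66×0.56/0.34 = 3.734
Contaminant velocity v_c = v/R = 0.05046/3.734 = 0.01351 m/d
L = 1.06 km = 1060 m
t = L/v_c = 1060/0.01351 = 78440 d
   = 78440/365 = 215 yr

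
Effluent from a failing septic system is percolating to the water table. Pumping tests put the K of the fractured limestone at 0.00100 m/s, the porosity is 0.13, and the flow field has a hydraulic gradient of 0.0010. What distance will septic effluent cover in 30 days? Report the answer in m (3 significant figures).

19.9 m

K = 0.00100 m/s × 86400 s/d = 86.40 m/d
Darcy flux q = K·i = 86.40 × 0.0010 = 0.08640 m/d
v_s = q/n_e = 0.08640/0.13 = 0.6646 m/d
L = v × T = 0.6646 × 30 = 19.94 m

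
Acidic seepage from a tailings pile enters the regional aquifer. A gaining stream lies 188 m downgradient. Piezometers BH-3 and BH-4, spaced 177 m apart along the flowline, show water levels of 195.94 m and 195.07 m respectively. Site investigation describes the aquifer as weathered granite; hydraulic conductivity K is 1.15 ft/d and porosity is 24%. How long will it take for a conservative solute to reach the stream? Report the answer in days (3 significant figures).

Hydraulic gradient i = (195.94 − 195.07) / 177 = 0.87 / 177 = 0.004915
K = 1.15 ft/d × 0.3048 = 0.3505 m/d
q = Ki = 0.3505 × 0.004915 = 0.001723 m/d
Seepage velocity v = q / n = 0.001723 / 0.24 = 0.007179 m/d
t = L / v = 188 / 0.007179 = 26190 d

26200 days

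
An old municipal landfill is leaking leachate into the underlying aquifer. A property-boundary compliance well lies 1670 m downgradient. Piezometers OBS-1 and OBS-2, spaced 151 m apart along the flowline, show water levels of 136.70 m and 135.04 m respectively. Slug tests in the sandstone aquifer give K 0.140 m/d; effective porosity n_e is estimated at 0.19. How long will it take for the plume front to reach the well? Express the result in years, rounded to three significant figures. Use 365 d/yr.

565 years

Hydraulic gradient i = (136.70 − 135.04) / 151 = 1.66 / 151 = 0.01099
Specific discharge q = 0.140 × 0.01099 = 0.001539 m/d
Average linear velocity = 0.001539 / 0.19 = 0.008100 m/d
t = L / v = 1670 / 0.008100 = 206200 d
   = 206200 / 365 = 565 yr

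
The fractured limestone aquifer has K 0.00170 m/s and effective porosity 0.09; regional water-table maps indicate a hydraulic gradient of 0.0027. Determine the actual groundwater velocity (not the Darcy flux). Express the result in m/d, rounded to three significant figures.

K = 0.00170 m/s × 86400 s/d = 146.9 m/d
q = Ki = 146.9 × 0.0027 = 0.3966 m/d
v = Ki/n = 146.9·0.0027/0.09 = 4.406 m/d

4.41 m/d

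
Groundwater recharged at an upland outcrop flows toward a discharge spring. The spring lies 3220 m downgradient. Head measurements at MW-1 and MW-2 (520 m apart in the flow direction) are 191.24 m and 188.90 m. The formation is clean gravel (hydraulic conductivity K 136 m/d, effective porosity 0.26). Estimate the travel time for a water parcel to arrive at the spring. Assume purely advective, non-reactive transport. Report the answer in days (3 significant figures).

Hydraulic gradient i = (191.24 − 188.90) / 520 = 2.34 / 520 = 0.004500
q = Ki = 136 × 0.004500 = 0.6120 m/d
v_s = q/n_e = 0.6120/0.26 = 2.354 m/d
t = L / v = 3220 / 2.354 = 1368 d

1370 days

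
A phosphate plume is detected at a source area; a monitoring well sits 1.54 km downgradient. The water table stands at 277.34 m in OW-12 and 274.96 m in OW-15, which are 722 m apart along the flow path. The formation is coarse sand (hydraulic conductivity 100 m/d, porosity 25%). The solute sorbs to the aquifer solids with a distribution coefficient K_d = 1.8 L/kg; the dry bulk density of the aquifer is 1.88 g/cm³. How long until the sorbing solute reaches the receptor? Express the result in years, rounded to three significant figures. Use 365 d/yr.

Hydraulic gradient i = (277.34 − 274.96) / 722 = 2.38 / 722 = 0.003296
Specific discharge q = 100 × 0.003296 = 0.3296 m/d
Average linear velocity = 0.3296 / 0.25 = 1.319 m/d
Retardation R = 1 + ρ_b·K_d/n = 1 + 1.88×1.8/0.25 = 14.54
Contaminant velocity v_c = v/R = 1.319/14.54 = 0.09071 m/d
L = 1.54 km = 1540 m
t = L/v_c = 1540/0.09071 = 16980 d
   = 16980/365 = 46.5 yr

46.5 years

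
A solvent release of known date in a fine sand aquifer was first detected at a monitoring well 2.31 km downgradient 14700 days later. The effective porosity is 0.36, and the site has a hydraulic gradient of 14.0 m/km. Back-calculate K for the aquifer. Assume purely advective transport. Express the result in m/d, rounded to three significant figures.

4.04 m/d

L = 2.31 km = 2310 m
v = L / t = 2310 / 14700 = 0.1571 m/d
K = v · n / i = 0.1571 × 0.36 / 0.014 = 4.04 m/d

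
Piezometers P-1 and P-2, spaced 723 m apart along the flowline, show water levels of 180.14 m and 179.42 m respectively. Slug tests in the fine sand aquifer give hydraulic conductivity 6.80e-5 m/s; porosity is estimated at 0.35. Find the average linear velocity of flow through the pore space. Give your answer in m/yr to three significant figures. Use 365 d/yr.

6.10 m/yr

Hydraulic gradient i = (180.14 − 179.42) / 723 = 0.72 / 723 = 9.959e-4
K = 6.80e-5 m/s × 86400 s/d = 5.875 m/d
Specific discharge q = 5.875 × 9.959e-4 = 0.005851 m/d
Seepage velocity v = q / n = 0.005851 / 0.35 = 0.01672 m/d
   = 0.01672 × 365 = 6.10 m/yr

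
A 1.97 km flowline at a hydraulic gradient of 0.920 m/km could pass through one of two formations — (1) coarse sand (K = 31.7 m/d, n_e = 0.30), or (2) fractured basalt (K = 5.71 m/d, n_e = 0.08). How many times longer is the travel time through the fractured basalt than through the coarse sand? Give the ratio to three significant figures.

1.48

Unit 1 (coarse sand): v = 31.7×9.2e-4/0.30 = 0.09721 m/d, t = 1970/0.09721 = 20260 d
Unit 2 (fractured basalt): v = 5.71×9.2e-4/0.08 = 0.06567 m/d, t = 1970/0.06567 = 30000 d
t(fractured basalt) / t(coarse sand) = 30000/20260 = 1.48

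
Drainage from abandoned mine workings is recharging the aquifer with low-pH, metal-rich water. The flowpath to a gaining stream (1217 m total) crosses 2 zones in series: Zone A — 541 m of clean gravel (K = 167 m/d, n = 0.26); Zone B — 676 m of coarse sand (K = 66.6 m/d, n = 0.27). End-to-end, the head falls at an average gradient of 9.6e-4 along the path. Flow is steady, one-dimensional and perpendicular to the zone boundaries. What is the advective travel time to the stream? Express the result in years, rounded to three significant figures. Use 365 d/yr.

For zones in series the flux q is common to all zones; the equivalent conductivity is the harmonic (thickness-weighted) mean, K_eq = L_total / Σ(L_j/K_j).
Σ(L/K) = 541/167 + 676/66.6 = 3.240 + 10.15 = 13.39 d
K_eq = L_total / Σ(L/K) = 1217 / 13.39 = 90.89 m/d
q = K_eq · i = 90.89 × 9.6e-4 = 0.08726 m/d (same in every zone)
Zone A: v = q/n = 0.08726/0.26 = 0.3356 m/d → t_A = 541/0.3356 = 1612 d
Zone B: v = q/n = 0.08726/0.27 = 0.3232 m/d → t_B = 676/0.3232 = 2092 d
Total t = 1612 + 2092 = 3704 d
   = 3704 / 365 = 10.1 yr

10.1 years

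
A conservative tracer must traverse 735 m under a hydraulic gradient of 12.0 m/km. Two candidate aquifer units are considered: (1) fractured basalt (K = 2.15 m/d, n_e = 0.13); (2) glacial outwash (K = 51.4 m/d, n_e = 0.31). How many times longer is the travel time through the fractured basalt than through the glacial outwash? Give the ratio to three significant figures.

10.0

Unit 1 (fractured basalt): v = 2.15×0.012/0.13 = 0.1985 m/d, t = 735/0.1985 = 3703 d
Unit 2 (glacial outwash): v = 51.4×0.012/0.31 = 1.990 m/d, t = 735/1.990 = 369.4 d
t(fractured basalt) / t(glacial outwash) = 3703/369.4 = 10.0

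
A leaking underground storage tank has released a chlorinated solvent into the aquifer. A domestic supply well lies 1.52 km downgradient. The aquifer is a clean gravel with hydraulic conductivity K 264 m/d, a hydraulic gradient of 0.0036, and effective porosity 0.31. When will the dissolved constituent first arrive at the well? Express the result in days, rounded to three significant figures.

Darcy flux q = K·i = 264 × 0.0036 = 0.9504 m/d
Average linear velocity = 0.9504 / 0.31 = 3.066 m/d
L = 1.52 km = 1520 m
t = L / v = 1520 / 3.066 = 495.8 d

496 days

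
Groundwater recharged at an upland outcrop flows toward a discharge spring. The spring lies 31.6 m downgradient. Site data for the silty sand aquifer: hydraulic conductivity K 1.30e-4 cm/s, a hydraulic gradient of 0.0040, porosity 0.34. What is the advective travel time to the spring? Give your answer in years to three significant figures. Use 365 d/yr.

65.5 years

K = 1.30e-4 cm/s × 864 = 0.1123 m/d
Darcy flux q = K·i = 0.1123 × 0.0040 = 4.493e-4 m/d
Average linear velocity = 4.493e-4 / 0.34 = 0.001321 m/d
t = L / v = 31.6 / 0.001321 = 23910 d
   = 23910 / 365 = 65.5 yr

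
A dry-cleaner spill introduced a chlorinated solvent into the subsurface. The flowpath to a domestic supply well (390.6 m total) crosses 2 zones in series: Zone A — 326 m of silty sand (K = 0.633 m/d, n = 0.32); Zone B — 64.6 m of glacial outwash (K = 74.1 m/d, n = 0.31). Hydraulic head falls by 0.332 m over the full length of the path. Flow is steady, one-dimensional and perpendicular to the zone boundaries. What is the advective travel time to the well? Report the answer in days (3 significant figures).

193000 days

Steady 1-D flow in series ⇒ the Darcy flux q is identical in every zone and the zone head losses add (resistances L/K in series).
Σ(L/K) = 326/0.633 + 64.6/74.1 = 515.0 + 0.8718 = 515.9 d
q = ΔH / Σ(L/K) = 0.332 / 515.9 = 6.436e-4 m/d (same in every zone)
Zone A: v = q/n = 6.436e-4/0.32 = 0.002011 m/d → t_A = 326/0.002011 = 162100 d
Zone B: v = q/n = 6.436e-4/0.31 = 0.002076 m/d → t_B = 64.6/0.002076 = 31120 d
Total t = 162100 + 31120 = 193200 d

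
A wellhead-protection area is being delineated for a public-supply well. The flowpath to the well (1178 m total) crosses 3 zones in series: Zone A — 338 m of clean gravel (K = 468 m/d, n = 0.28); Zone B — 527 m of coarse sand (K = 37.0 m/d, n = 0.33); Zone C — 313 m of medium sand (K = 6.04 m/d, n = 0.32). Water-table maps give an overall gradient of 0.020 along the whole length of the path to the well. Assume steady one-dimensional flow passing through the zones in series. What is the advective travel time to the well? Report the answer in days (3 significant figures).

Steady 1-D flow in series ⇒ the Darcy flux q is identical in every zone and the zone head losses add (resistances L/K in series).
Σ(L/K) = 338/468 + 527/37.0 + 313/6.04 = 0.7222 + 14.24 + 51.82 = 66.79 d
K_eq = L_total / Σ(L/K) = 1178 / 66.79 = 17.64 m/d
q = K_eq · i = 17.64 × 0.020 = 0.3528 m/d (same in every zone)
Zone A: v = q/n = 0.3528/0.28 = 1.260 m/d → t_A = 338/1.260 = 268.3 d
Zone B: v = q/n = 0.3528/0.33 = 1.069 m/d → t_B = 527/1.069 = 493.0 d
Zone C: v = q/n = 0.3528/0.32 = 1.102 m/d → t_C = 313/1.102 = 283.9 d
Total t = 268.3 + 493.0 + 283.9 = 1045 d

1050 days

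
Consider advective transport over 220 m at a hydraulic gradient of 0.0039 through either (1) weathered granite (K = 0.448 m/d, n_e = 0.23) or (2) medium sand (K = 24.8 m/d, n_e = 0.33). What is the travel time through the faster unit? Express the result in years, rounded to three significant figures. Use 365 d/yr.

2.06 years

Unit 1 (weathered granite): v = 0.448×0.0039/0.23 = 0.007597 m/d, t = 220/0.007597 = 28960 d
Unit 2 (medium sand): v = 24.8×0.0039/0.33 = 0.2931 m/d, t = 220/0.2931 = 750.6 d
Faster: 750.6 d / 365 = 2.06 yr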